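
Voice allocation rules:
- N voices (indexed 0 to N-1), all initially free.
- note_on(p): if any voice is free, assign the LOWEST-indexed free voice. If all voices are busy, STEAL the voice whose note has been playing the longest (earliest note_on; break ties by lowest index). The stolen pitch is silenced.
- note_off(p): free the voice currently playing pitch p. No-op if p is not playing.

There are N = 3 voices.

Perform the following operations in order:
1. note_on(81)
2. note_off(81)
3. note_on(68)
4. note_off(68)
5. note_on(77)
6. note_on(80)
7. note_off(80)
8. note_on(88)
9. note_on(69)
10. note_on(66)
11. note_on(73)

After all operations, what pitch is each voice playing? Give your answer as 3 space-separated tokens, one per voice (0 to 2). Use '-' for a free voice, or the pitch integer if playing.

Op 1: note_on(81): voice 0 is free -> assigned | voices=[81 - -]
Op 2: note_off(81): free voice 0 | voices=[- - -]
Op 3: note_on(68): voice 0 is free -> assigned | voices=[68 - -]
Op 4: note_off(68): free voice 0 | voices=[- - -]
Op 5: note_on(77): voice 0 is free -> assigned | voices=[77 - -]
Op 6: note_on(80): voice 1 is free -> assigned | voices=[77 80 -]
Op 7: note_off(80): free voice 1 | voices=[77 - -]
Op 8: note_on(88): voice 1 is free -> assigned | voices=[77 88 -]
Op 9: note_on(69): voice 2 is free -> assigned | voices=[77 88 69]
Op 10: note_on(66): all voices busy, STEAL voice 0 (pitch 77, oldest) -> assign | voices=[66 88 69]
Op 11: note_on(73): all voices busy, STEAL voice 1 (pitch 88, oldest) -> assign | voices=[66 73 69]

Answer: 66 73 69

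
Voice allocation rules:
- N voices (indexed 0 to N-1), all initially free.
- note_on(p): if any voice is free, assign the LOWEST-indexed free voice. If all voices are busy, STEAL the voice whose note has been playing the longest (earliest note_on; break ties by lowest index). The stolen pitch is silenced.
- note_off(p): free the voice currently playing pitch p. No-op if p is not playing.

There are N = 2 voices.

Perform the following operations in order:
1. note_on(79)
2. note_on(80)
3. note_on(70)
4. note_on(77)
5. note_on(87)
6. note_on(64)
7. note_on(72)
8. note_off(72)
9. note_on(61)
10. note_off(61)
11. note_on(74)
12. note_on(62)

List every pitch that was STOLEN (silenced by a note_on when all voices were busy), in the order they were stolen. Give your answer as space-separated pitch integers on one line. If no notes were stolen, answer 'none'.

Answer: 79 80 70 77 87 64

Derivation:
Op 1: note_on(79): voice 0 is free -> assigned | voices=[79 -]
Op 2: note_on(80): voice 1 is free -> assigned | voices=[79 80]
Op 3: note_on(70): all voices busy, STEAL voice 0 (pitch 79, oldest) -> assign | voices=[70 80]
Op 4: note_on(77): all voices busy, STEAL voice 1 (pitch 80, oldest) -> assign | voices=[70 77]
Op 5: note_on(87): all voices busy, STEAL voice 0 (pitch 70, oldest) -> assign | voices=[87 77]
Op 6: note_on(64): all voices busy, STEAL voice 1 (pitch 77, oldest) -> assign | voices=[87 64]
Op 7: note_on(72): all voices busy, STEAL voice 0 (pitch 87, oldest) -> assign | voices=[72 64]
Op 8: note_off(72): free voice 0 | voices=[- 64]
Op 9: note_on(61): voice 0 is free -> assigned | voices=[61 64]
Op 10: note_off(61): free voice 0 | voices=[- 64]
Op 11: note_on(74): voice 0 is free -> assigned | voices=[74 64]
Op 12: note_on(62): all voices busy, STEAL voice 1 (pitch 64, oldest) -> assign | voices=[74 62]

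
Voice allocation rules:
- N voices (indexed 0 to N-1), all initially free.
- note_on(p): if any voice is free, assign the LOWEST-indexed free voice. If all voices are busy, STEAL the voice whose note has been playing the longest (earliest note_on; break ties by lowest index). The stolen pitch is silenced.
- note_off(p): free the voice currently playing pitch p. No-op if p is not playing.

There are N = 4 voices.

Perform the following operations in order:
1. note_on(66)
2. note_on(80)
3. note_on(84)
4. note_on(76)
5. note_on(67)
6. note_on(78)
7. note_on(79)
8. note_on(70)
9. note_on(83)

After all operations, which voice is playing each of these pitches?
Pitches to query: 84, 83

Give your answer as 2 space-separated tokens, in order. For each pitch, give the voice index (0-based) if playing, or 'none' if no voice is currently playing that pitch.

Answer: none 0

Derivation:
Op 1: note_on(66): voice 0 is free -> assigned | voices=[66 - - -]
Op 2: note_on(80): voice 1 is free -> assigned | voices=[66 80 - -]
Op 3: note_on(84): voice 2 is free -> assigned | voices=[66 80 84 -]
Op 4: note_on(76): voice 3 is free -> assigned | voices=[66 80 84 76]
Op 5: note_on(67): all voices busy, STEAL voice 0 (pitch 66, oldest) -> assign | voices=[67 80 84 76]
Op 6: note_on(78): all voices busy, STEAL voice 1 (pitch 80, oldest) -> assign | voices=[67 78 84 76]
Op 7: note_on(79): all voices busy, STEAL voice 2 (pitch 84, oldest) -> assign | voices=[67 78 79 76]
Op 8: note_on(70): all voices busy, STEAL voice 3 (pitch 76, oldest) -> assign | voices=[67 78 79 70]
Op 9: note_on(83): all voices busy, STEAL voice 0 (pitch 67, oldest) -> assign | voices=[83 78 79 70]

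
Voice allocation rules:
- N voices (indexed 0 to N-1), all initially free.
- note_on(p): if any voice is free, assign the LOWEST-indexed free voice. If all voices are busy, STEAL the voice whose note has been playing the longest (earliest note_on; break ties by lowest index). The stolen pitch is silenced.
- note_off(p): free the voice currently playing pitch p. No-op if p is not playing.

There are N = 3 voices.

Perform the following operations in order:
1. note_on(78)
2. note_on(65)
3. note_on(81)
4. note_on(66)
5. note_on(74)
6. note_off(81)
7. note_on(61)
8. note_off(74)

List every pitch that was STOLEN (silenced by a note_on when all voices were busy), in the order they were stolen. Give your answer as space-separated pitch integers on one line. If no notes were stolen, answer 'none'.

Answer: 78 65

Derivation:
Op 1: note_on(78): voice 0 is free -> assigned | voices=[78 - -]
Op 2: note_on(65): voice 1 is free -> assigned | voices=[78 65 -]
Op 3: note_on(81): voice 2 is free -> assigned | voices=[78 65 81]
Op 4: note_on(66): all voices busy, STEAL voice 0 (pitch 78, oldest) -> assign | voices=[66 65 81]
Op 5: note_on(74): all voices busy, STEAL voice 1 (pitch 65, oldest) -> assign | voices=[66 74 81]
Op 6: note_off(81): free voice 2 | voices=[66 74 -]
Op 7: note_on(61): voice 2 is free -> assigned | voices=[66 74 61]
Op 8: note_off(74): free voice 1 | voices=[66 - 61]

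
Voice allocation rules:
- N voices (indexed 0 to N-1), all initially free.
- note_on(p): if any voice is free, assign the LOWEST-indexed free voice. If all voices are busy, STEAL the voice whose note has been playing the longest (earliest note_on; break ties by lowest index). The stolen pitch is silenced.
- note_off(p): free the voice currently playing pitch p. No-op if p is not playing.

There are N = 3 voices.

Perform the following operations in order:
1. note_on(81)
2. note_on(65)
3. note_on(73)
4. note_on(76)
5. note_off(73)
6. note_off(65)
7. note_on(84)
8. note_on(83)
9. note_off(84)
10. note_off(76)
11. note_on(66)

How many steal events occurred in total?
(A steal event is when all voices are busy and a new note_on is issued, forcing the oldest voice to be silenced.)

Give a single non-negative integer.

Answer: 1

Derivation:
Op 1: note_on(81): voice 0 is free -> assigned | voices=[81 - -]
Op 2: note_on(65): voice 1 is free -> assigned | voices=[81 65 -]
Op 3: note_on(73): voice 2 is free -> assigned | voices=[81 65 73]
Op 4: note_on(76): all voices busy, STEAL voice 0 (pitch 81, oldest) -> assign | voices=[76 65 73]
Op 5: note_off(73): free voice 2 | voices=[76 65 -]
Op 6: note_off(65): free voice 1 | voices=[76 - -]
Op 7: note_on(84): voice 1 is free -> assigned | voices=[76 84 -]
Op 8: note_on(83): voice 2 is free -> assigned | voices=[76 84 83]
Op 9: note_off(84): free voice 1 | voices=[76 - 83]
Op 10: note_off(76): free voice 0 | voices=[- - 83]
Op 11: note_on(66): voice 0 is free -> assigned | voices=[66 - 83]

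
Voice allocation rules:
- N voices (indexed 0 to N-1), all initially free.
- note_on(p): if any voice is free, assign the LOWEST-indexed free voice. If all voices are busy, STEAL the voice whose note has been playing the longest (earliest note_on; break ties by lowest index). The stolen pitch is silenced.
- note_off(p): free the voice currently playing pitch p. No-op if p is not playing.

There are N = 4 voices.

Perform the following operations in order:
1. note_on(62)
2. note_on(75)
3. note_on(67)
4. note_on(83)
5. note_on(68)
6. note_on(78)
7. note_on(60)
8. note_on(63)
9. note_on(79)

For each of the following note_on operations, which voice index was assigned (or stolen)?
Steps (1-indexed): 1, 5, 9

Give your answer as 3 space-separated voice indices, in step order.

Op 1: note_on(62): voice 0 is free -> assigned | voices=[62 - - -]
Op 2: note_on(75): voice 1 is free -> assigned | voices=[62 75 - -]
Op 3: note_on(67): voice 2 is free -> assigned | voices=[62 75 67 -]
Op 4: note_on(83): voice 3 is free -> assigned | voices=[62 75 67 83]
Op 5: note_on(68): all voices busy, STEAL voice 0 (pitch 62, oldest) -> assign | voices=[68 75 67 83]
Op 6: note_on(78): all voices busy, STEAL voice 1 (pitch 75, oldest) -> assign | voices=[68 78 67 83]
Op 7: note_on(60): all voices busy, STEAL voice 2 (pitch 67, oldest) -> assign | voices=[68 78 60 83]
Op 8: note_on(63): all voices busy, STEAL voice 3 (pitch 83, oldest) -> assign | voices=[68 78 60 63]
Op 9: note_on(79): all voices busy, STEAL voice 0 (pitch 68, oldest) -> assign | voices=[79 78 60 63]

Answer: 0 0 0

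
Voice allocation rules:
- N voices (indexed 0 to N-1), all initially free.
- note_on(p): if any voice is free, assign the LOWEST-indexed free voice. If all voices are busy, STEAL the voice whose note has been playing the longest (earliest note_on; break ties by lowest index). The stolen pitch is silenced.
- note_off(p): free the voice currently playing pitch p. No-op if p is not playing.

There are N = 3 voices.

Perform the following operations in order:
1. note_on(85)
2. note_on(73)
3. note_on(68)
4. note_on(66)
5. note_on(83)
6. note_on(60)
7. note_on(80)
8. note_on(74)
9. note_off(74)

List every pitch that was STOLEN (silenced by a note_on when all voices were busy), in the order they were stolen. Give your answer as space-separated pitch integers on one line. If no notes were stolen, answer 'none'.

Answer: 85 73 68 66 83

Derivation:
Op 1: note_on(85): voice 0 is free -> assigned | voices=[85 - -]
Op 2: note_on(73): voice 1 is free -> assigned | voices=[85 73 -]
Op 3: note_on(68): voice 2 is free -> assigned | voices=[85 73 68]
Op 4: note_on(66): all voices busy, STEAL voice 0 (pitch 85, oldest) -> assign | voices=[66 73 68]
Op 5: note_on(83): all voices busy, STEAL voice 1 (pitch 73, oldest) -> assign | voices=[66 83 68]
Op 6: note_on(60): all voices busy, STEAL voice 2 (pitch 68, oldest) -> assign | voices=[66 83 60]
Op 7: note_on(80): all voices busy, STEAL voice 0 (pitch 66, oldest) -> assign | voices=[80 83 60]
Op 8: note_on(74): all voices busy, STEAL voice 1 (pitch 83, oldest) -> assign | voices=[80 74 60]
Op 9: note_off(74): free voice 1 | voices=[80 - 60]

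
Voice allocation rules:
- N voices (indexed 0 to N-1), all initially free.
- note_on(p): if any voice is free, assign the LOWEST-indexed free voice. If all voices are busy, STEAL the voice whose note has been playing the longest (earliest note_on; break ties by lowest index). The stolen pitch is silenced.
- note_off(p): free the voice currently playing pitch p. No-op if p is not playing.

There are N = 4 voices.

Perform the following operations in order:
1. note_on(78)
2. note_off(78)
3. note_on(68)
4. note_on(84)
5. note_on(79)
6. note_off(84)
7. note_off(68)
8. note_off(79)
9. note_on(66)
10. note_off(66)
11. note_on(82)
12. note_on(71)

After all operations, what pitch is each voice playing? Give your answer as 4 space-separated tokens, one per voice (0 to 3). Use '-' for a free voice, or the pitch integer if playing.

Op 1: note_on(78): voice 0 is free -> assigned | voices=[78 - - -]
Op 2: note_off(78): free voice 0 | voices=[- - - -]
Op 3: note_on(68): voice 0 is free -> assigned | voices=[68 - - -]
Op 4: note_on(84): voice 1 is free -> assigned | voices=[68 84 - -]
Op 5: note_on(79): voice 2 is free -> assigned | voices=[68 84 79 -]
Op 6: note_off(84): free voice 1 | voices=[68 - 79 -]
Op 7: note_off(68): free voice 0 | voices=[- - 79 -]
Op 8: note_off(79): free voice 2 | voices=[- - - -]
Op 9: note_on(66): voice 0 is free -> assigned | voices=[66 - - -]
Op 10: note_off(66): free voice 0 | voices=[- - - -]
Op 11: note_on(82): voice 0 is free -> assigned | voices=[82 - - -]
Op 12: note_on(71): voice 1 is free -> assigned | voices=[82 71 - -]

Answer: 82 71 - -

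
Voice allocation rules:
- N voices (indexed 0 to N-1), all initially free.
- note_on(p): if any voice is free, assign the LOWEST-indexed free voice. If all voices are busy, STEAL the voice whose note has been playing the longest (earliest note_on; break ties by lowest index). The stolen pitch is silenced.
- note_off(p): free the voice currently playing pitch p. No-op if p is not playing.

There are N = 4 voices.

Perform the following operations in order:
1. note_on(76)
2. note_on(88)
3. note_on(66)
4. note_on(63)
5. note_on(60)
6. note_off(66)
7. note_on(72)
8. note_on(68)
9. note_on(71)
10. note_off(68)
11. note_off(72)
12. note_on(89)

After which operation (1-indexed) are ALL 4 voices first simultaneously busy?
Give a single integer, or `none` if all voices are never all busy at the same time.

Op 1: note_on(76): voice 0 is free -> assigned | voices=[76 - - -]
Op 2: note_on(88): voice 1 is free -> assigned | voices=[76 88 - -]
Op 3: note_on(66): voice 2 is free -> assigned | voices=[76 88 66 -]
Op 4: note_on(63): voice 3 is free -> assigned | voices=[76 88 66 63]
Op 5: note_on(60): all voices busy, STEAL voice 0 (pitch 76, oldest) -> assign | voices=[60 88 66 63]
Op 6: note_off(66): free voice 2 | voices=[60 88 - 63]
Op 7: note_on(72): voice 2 is free -> assigned | voices=[60 88 72 63]
Op 8: note_on(68): all voices busy, STEAL voice 1 (pitch 88, oldest) -> assign | voices=[60 68 72 63]
Op 9: note_on(71): all voices busy, STEAL voice 3 (pitch 63, oldest) -> assign | voices=[60 68 72 71]
Op 10: note_off(68): free voice 1 | voices=[60 - 72 71]
Op 11: note_off(72): free voice 2 | voices=[60 - - 71]
Op 12: note_on(89): voice 1 is free -> assigned | voices=[60 89 - 71]

Answer: 4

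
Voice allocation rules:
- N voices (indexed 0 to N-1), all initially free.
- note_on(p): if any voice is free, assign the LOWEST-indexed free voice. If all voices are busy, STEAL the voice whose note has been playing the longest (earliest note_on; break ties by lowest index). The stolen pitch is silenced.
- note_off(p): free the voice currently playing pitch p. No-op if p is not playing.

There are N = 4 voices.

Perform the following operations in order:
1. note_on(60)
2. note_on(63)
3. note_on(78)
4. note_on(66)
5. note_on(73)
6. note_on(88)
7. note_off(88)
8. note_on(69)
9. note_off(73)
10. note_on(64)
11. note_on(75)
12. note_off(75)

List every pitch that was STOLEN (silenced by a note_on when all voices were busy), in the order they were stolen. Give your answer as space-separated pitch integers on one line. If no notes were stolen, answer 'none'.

Answer: 60 63 78

Derivation:
Op 1: note_on(60): voice 0 is free -> assigned | voices=[60 - - -]
Op 2: note_on(63): voice 1 is free -> assigned | voices=[60 63 - -]
Op 3: note_on(78): voice 2 is free -> assigned | voices=[60 63 78 -]
Op 4: note_on(66): voice 3 is free -> assigned | voices=[60 63 78 66]
Op 5: note_on(73): all voices busy, STEAL voice 0 (pitch 60, oldest) -> assign | voices=[73 63 78 66]
Op 6: note_on(88): all voices busy, STEAL voice 1 (pitch 63, oldest) -> assign | voices=[73 88 78 66]
Op 7: note_off(88): free voice 1 | voices=[73 - 78 66]
Op 8: note_on(69): voice 1 is free -> assigned | voices=[73 69 78 66]
Op 9: note_off(73): free voice 0 | voices=[- 69 78 66]
Op 10: note_on(64): voice 0 is free -> assigned | voices=[64 69 78 66]
Op 11: note_on(75): all voices busy, STEAL voice 2 (pitch 78, oldest) -> assign | voices=[64 69 75 66]
Op 12: note_off(75): free voice 2 | voices=[64 69 - 66]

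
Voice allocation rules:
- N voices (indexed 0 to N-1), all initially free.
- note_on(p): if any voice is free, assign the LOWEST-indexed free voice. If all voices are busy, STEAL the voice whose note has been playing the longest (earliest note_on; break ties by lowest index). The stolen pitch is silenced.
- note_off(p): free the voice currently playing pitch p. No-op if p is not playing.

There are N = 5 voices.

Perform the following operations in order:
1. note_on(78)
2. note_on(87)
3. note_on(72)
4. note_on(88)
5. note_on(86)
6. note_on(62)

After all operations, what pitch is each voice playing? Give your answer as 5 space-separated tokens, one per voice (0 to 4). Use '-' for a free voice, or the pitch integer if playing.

Op 1: note_on(78): voice 0 is free -> assigned | voices=[78 - - - -]
Op 2: note_on(87): voice 1 is free -> assigned | voices=[78 87 - - -]
Op 3: note_on(72): voice 2 is free -> assigned | voices=[78 87 72 - -]
Op 4: note_on(88): voice 3 is free -> assigned | voices=[78 87 72 88 -]
Op 5: note_on(86): voice 4 is free -> assigned | voices=[78 87 72 88 86]
Op 6: note_on(62): all voices busy, STEAL voice 0 (pitch 78, oldest) -> assign | voices=[62 87 72 88 86]

Answer: 62 87 72 88 86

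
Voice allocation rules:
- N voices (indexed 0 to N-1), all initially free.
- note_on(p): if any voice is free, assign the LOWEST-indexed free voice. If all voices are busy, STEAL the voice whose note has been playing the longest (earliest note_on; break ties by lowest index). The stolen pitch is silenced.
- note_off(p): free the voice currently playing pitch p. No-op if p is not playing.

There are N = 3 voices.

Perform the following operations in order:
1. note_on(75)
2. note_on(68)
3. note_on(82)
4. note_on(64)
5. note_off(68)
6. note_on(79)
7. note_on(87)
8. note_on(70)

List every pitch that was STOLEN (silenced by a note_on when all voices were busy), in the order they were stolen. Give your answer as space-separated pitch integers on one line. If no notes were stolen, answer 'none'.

Answer: 75 82 64

Derivation:
Op 1: note_on(75): voice 0 is free -> assigned | voices=[75 - -]
Op 2: note_on(68): voice 1 is free -> assigned | voices=[75 68 -]
Op 3: note_on(82): voice 2 is free -> assigned | voices=[75 68 82]
Op 4: note_on(64): all voices busy, STEAL voice 0 (pitch 75, oldest) -> assign | voices=[64 68 82]
Op 5: note_off(68): free voice 1 | voices=[64 - 82]
Op 6: note_on(79): voice 1 is free -> assigned | voices=[64 79 82]
Op 7: note_on(87): all voices busy, STEAL voice 2 (pitch 82, oldest) -> assign | voices=[64 79 87]
Op 8: note_on(70): all voices busy, STEAL voice 0 (pitch 64, oldest) -> assign | voices=[70 79 87]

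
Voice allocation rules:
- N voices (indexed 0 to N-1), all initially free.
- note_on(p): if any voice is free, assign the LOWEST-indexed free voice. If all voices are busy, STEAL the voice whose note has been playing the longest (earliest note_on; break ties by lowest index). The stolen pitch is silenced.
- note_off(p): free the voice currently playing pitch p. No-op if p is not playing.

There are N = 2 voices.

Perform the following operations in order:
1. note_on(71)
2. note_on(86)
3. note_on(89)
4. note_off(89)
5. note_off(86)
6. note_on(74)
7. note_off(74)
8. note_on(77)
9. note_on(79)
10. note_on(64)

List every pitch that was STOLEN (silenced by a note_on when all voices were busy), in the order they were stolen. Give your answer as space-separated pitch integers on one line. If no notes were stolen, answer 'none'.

Op 1: note_on(71): voice 0 is free -> assigned | voices=[71 -]
Op 2: note_on(86): voice 1 is free -> assigned | voices=[71 86]
Op 3: note_on(89): all voices busy, STEAL voice 0 (pitch 71, oldest) -> assign | voices=[89 86]
Op 4: note_off(89): free voice 0 | voices=[- 86]
Op 5: note_off(86): free voice 1 | voices=[- -]
Op 6: note_on(74): voice 0 is free -> assigned | voices=[74 -]
Op 7: note_off(74): free voice 0 | voices=[- -]
Op 8: note_on(77): voice 0 is free -> assigned | voices=[77 -]
Op 9: note_on(79): voice 1 is free -> assigned | voices=[77 79]
Op 10: note_on(64): all voices busy, STEAL voice 0 (pitch 77, oldest) -> assign | voices=[64 79]

Answer: 71 77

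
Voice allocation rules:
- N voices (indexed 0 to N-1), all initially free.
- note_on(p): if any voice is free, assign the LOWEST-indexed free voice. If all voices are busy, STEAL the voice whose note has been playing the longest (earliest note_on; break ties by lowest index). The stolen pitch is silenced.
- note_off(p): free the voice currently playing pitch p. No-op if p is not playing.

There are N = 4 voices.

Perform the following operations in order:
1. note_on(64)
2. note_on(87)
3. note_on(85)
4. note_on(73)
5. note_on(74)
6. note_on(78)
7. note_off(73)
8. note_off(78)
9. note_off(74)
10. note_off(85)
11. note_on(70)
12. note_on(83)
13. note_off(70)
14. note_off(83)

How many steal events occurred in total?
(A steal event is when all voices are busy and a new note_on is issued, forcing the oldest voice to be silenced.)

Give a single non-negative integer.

Answer: 2

Derivation:
Op 1: note_on(64): voice 0 is free -> assigned | voices=[64 - - -]
Op 2: note_on(87): voice 1 is free -> assigned | voices=[64 87 - -]
Op 3: note_on(85): voice 2 is free -> assigned | voices=[64 87 85 -]
Op 4: note_on(73): voice 3 is free -> assigned | voices=[64 87 85 73]
Op 5: note_on(74): all voices busy, STEAL voice 0 (pitch 64, oldest) -> assign | voices=[74 87 85 73]
Op 6: note_on(78): all voices busy, STEAL voice 1 (pitch 87, oldest) -> assign | voices=[74 78 85 73]
Op 7: note_off(73): free voice 3 | voices=[74 78 85 -]
Op 8: note_off(78): free voice 1 | voices=[74 - 85 -]
Op 9: note_off(74): free voice 0 | voices=[- - 85 -]
Op 10: note_off(85): free voice 2 | voices=[- - - -]
Op 11: note_on(70): voice 0 is free -> assigned | voices=[70 - - -]
Op 12: note_on(83): voice 1 is free -> assigned | voices=[70 83 - -]
Op 13: note_off(70): free voice 0 | voices=[- 83 - -]
Op 14: note_off(83): free voice 1 | voices=[- - - -]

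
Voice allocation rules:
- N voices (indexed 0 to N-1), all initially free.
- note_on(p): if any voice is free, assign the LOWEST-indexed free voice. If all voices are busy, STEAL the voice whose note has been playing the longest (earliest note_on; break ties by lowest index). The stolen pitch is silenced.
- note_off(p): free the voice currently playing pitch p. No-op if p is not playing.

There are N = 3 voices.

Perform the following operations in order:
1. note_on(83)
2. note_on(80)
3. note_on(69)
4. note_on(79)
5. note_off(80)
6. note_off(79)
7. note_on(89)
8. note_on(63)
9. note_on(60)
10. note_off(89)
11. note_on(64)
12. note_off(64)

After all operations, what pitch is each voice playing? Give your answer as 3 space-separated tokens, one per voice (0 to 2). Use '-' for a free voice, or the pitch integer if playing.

Op 1: note_on(83): voice 0 is free -> assigned | voices=[83 - -]
Op 2: note_on(80): voice 1 is free -> assigned | voices=[83 80 -]
Op 3: note_on(69): voice 2 is free -> assigned | voices=[83 80 69]
Op 4: note_on(79): all voices busy, STEAL voice 0 (pitch 83, oldest) -> assign | voices=[79 80 69]
Op 5: note_off(80): free voice 1 | voices=[79 - 69]
Op 6: note_off(79): free voice 0 | voices=[- - 69]
Op 7: note_on(89): voice 0 is free -> assigned | voices=[89 - 69]
Op 8: note_on(63): voice 1 is free -> assigned | voices=[89 63 69]
Op 9: note_on(60): all voices busy, STEAL voice 2 (pitch 69, oldest) -> assign | voices=[89 63 60]
Op 10: note_off(89): free voice 0 | voices=[- 63 60]
Op 11: note_on(64): voice 0 is free -> assigned | voices=[64 63 60]
Op 12: note_off(64): free voice 0 | voices=[- 63 60]

Answer: - 63 60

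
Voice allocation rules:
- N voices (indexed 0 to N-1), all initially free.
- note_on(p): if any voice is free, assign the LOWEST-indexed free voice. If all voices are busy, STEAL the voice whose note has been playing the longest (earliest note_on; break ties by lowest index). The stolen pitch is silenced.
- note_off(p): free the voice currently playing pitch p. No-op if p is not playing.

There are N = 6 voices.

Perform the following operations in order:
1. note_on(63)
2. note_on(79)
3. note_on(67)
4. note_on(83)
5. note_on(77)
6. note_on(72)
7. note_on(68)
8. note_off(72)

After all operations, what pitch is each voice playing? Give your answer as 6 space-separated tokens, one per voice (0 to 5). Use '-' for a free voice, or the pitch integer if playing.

Answer: 68 79 67 83 77 -

Derivation:
Op 1: note_on(63): voice 0 is free -> assigned | voices=[63 - - - - -]
Op 2: note_on(79): voice 1 is free -> assigned | voices=[63 79 - - - -]
Op 3: note_on(67): voice 2 is free -> assigned | voices=[63 79 67 - - -]
Op 4: note_on(83): voice 3 is free -> assigned | voices=[63 79 67 83 - -]
Op 5: note_on(77): voice 4 is free -> assigned | voices=[63 79 67 83 77 -]
Op 6: note_on(72): voice 5 is free -> assigned | voices=[63 79 67 83 77 72]
Op 7: note_on(68): all voices busy, STEAL voice 0 (pitch 63, oldest) -> assign | voices=[68 79 67 83 77 72]
Op 8: note_off(72): free voice 5 | voices=[68 79 67 83 77 -]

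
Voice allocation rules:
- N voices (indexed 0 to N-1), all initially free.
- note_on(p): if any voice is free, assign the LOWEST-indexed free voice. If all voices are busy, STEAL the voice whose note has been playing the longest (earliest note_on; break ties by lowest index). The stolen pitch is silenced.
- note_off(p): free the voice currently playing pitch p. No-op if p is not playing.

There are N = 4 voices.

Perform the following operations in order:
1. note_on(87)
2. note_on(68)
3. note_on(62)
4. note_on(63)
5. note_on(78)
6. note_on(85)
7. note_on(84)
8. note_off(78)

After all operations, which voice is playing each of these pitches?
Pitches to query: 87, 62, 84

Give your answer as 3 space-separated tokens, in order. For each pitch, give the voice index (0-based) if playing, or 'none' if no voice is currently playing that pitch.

Answer: none none 2

Derivation:
Op 1: note_on(87): voice 0 is free -> assigned | voices=[87 - - -]
Op 2: note_on(68): voice 1 is free -> assigned | voices=[87 68 - -]
Op 3: note_on(62): voice 2 is free -> assigned | voices=[87 68 62 -]
Op 4: note_on(63): voice 3 is free -> assigned | voices=[87 68 62 63]
Op 5: note_on(78): all voices busy, STEAL voice 0 (pitch 87, oldest) -> assign | voices=[78 68 62 63]
Op 6: note_on(85): all voices busy, STEAL voice 1 (pitch 68, oldest) -> assign | voices=[78 85 62 63]
Op 7: note_on(84): all voices busy, STEAL voice 2 (pitch 62, oldest) -> assign | voices=[78 85 84 63]
Op 8: note_off(78): free voice 0 | voices=[- 85 84 63]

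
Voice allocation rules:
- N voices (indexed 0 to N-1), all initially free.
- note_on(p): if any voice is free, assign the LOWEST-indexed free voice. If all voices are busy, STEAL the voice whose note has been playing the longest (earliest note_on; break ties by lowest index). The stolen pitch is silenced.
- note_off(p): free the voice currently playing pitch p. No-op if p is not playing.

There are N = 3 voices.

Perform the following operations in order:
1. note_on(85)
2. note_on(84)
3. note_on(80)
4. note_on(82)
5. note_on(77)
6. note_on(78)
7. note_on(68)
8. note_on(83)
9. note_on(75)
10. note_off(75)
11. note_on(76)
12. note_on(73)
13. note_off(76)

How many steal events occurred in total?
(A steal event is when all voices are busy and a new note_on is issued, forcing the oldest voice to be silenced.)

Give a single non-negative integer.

Op 1: note_on(85): voice 0 is free -> assigned | voices=[85 - -]
Op 2: note_on(84): voice 1 is free -> assigned | voices=[85 84 -]
Op 3: note_on(80): voice 2 is free -> assigned | voices=[85 84 80]
Op 4: note_on(82): all voices busy, STEAL voice 0 (pitch 85, oldest) -> assign | voices=[82 84 80]
Op 5: note_on(77): all voices busy, STEAL voice 1 (pitch 84, oldest) -> assign | voices=[82 77 80]
Op 6: note_on(78): all voices busy, STEAL voice 2 (pitch 80, oldest) -> assign | voices=[82 77 78]
Op 7: note_on(68): all voices busy, STEAL voice 0 (pitch 82, oldest) -> assign | voices=[68 77 78]
Op 8: note_on(83): all voices busy, STEAL voice 1 (pitch 77, oldest) -> assign | voices=[68 83 78]
Op 9: note_on(75): all voices busy, STEAL voice 2 (pitch 78, oldest) -> assign | voices=[68 83 75]
Op 10: note_off(75): free voice 2 | voices=[68 83 -]
Op 11: note_on(76): voice 2 is free -> assigned | voices=[68 83 76]
Op 12: note_on(73): all voices busy, STEAL voice 0 (pitch 68, oldest) -> assign | voices=[73 83 76]
Op 13: note_off(76): free voice 2 | voices=[73 83 -]

Answer: 7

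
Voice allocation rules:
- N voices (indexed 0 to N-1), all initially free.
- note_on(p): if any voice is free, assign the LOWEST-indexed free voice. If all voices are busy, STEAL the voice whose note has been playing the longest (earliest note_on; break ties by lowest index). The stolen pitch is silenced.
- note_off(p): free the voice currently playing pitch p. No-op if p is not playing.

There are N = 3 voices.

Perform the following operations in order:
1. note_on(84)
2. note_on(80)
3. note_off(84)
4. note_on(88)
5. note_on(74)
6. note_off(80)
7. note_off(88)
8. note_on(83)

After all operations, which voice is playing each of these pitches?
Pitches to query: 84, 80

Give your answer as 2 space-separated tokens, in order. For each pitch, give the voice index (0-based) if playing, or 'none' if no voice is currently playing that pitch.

Answer: none none

Derivation:
Op 1: note_on(84): voice 0 is free -> assigned | voices=[84 - -]
Op 2: note_on(80): voice 1 is free -> assigned | voices=[84 80 -]
Op 3: note_off(84): free voice 0 | voices=[- 80 -]
Op 4: note_on(88): voice 0 is free -> assigned | voices=[88 80 -]
Op 5: note_on(74): voice 2 is free -> assigned | voices=[88 80 74]
Op 6: note_off(80): free voice 1 | voices=[88 - 74]
Op 7: note_off(88): free voice 0 | voices=[- - 74]
Op 8: note_on(83): voice 0 is free -> assigned | voices=[83 - 74]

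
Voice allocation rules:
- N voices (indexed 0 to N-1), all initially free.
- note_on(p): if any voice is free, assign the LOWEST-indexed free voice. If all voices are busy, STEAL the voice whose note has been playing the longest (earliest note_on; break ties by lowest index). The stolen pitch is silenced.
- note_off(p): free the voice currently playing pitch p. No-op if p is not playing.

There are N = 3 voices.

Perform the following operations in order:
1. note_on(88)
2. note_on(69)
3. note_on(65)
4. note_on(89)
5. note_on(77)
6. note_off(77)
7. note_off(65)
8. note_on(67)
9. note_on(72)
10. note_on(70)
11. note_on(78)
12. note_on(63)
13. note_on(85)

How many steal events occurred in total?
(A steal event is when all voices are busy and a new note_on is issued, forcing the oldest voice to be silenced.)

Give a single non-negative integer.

Answer: 6

Derivation:
Op 1: note_on(88): voice 0 is free -> assigned | voices=[88 - -]
Op 2: note_on(69): voice 1 is free -> assigned | voices=[88 69 -]
Op 3: note_on(65): voice 2 is free -> assigned | voices=[88 69 65]
Op 4: note_on(89): all voices busy, STEAL voice 0 (pitch 88, oldest) -> assign | voices=[89 69 65]
Op 5: note_on(77): all voices busy, STEAL voice 1 (pitch 69, oldest) -> assign | voices=[89 77 65]
Op 6: note_off(77): free voice 1 | voices=[89 - 65]
Op 7: note_off(65): free voice 2 | voices=[89 - -]
Op 8: note_on(67): voice 1 is free -> assigned | voices=[89 67 -]
Op 9: note_on(72): voice 2 is free -> assigned | voices=[89 67 72]
Op 10: note_on(70): all voices busy, STEAL voice 0 (pitch 89, oldest) -> assign | voices=[70 67 72]
Op 11: note_on(78): all voices busy, STEAL voice 1 (pitch 67, oldest) -> assign | voices=[70 78 72]
Op 12: note_on(63): all voices busy, STEAL voice 2 (pitch 72, oldest) -> assign | voices=[70 78 63]
Op 13: note_on(85): all voices busy, STEAL voice 0 (pitch 70, oldest) -> assign | voices=[85 78 63]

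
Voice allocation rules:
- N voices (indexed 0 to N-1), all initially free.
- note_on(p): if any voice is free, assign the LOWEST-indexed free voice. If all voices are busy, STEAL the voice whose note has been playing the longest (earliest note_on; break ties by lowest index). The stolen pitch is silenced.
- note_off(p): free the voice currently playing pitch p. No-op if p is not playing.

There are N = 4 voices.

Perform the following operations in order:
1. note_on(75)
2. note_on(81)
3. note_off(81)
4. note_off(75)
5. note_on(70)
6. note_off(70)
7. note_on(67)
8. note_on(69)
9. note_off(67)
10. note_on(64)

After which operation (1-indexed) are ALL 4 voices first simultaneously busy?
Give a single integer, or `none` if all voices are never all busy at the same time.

Op 1: note_on(75): voice 0 is free -> assigned | voices=[75 - - -]
Op 2: note_on(81): voice 1 is free -> assigned | voices=[75 81 - -]
Op 3: note_off(81): free voice 1 | voices=[75 - - -]
Op 4: note_off(75): free voice 0 | voices=[- - - -]
Op 5: note_on(70): voice 0 is free -> assigned | voices=[70 - - -]
Op 6: note_off(70): free voice 0 | voices=[- - - -]
Op 7: note_on(67): voice 0 is free -> assigned | voices=[67 - - -]
Op 8: note_on(69): voice 1 is free -> assigned | voices=[67 69 - -]
Op 9: note_off(67): free voice 0 | voices=[- 69 - -]
Op 10: note_on(64): voice 0 is free -> assigned | voices=[64 69 - -]

Answer: none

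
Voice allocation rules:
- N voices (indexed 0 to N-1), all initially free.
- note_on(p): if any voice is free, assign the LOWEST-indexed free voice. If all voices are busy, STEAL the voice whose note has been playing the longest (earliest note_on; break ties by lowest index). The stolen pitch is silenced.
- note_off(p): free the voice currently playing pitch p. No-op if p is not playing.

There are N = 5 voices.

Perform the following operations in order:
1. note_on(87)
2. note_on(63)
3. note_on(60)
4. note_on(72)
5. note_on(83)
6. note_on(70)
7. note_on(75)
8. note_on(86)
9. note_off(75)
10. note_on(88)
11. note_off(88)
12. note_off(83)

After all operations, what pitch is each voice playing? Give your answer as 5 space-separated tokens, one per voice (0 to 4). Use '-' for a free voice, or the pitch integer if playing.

Answer: 70 - 86 72 -

Derivation:
Op 1: note_on(87): voice 0 is free -> assigned | voices=[87 - - - -]
Op 2: note_on(63): voice 1 is free -> assigned | voices=[87 63 - - -]
Op 3: note_on(60): voice 2 is free -> assigned | voices=[87 63 60 - -]
Op 4: note_on(72): voice 3 is free -> assigned | voices=[87 63 60 72 -]
Op 5: note_on(83): voice 4 is free -> assigned | voices=[87 63 60 72 83]
Op 6: note_on(70): all voices busy, STEAL voice 0 (pitch 87, oldest) -> assign | voices=[70 63 60 72 83]
Op 7: note_on(75): all voices busy, STEAL voice 1 (pitch 63, oldest) -> assign | voices=[70 75 60 72 83]
Op 8: note_on(86): all voices busy, STEAL voice 2 (pitch 60, oldest) -> assign | voices=[70 75 86 72 83]
Op 9: note_off(75): free voice 1 | voices=[70 - 86 72 83]
Op 10: note_on(88): voice 1 is free -> assigned | voices=[70 88 86 72 83]
Op 11: note_off(88): free voice 1 | voices=[70 - 86 72 83]
Op 12: note_off(83): free voice 4 | voices=[70 - 86 72 -]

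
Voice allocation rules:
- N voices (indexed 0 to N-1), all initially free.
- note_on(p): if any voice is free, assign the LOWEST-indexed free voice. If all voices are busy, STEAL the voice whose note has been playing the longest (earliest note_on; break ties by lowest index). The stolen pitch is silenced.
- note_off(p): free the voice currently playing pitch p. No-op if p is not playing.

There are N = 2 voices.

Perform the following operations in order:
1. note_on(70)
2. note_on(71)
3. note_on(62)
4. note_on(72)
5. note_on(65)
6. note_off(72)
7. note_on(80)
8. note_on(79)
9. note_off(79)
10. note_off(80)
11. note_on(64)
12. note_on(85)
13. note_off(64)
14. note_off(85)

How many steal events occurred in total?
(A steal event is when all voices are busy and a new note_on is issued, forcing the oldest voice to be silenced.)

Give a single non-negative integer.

Op 1: note_on(70): voice 0 is free -> assigned | voices=[70 -]
Op 2: note_on(71): voice 1 is free -> assigned | voices=[70 71]
Op 3: note_on(62): all voices busy, STEAL voice 0 (pitch 70, oldest) -> assign | voices=[62 71]
Op 4: note_on(72): all voices busy, STEAL voice 1 (pitch 71, oldest) -> assign | voices=[62 72]
Op 5: note_on(65): all voices busy, STEAL voice 0 (pitch 62, oldest) -> assign | voices=[65 72]
Op 6: note_off(72): free voice 1 | voices=[65 -]
Op 7: note_on(80): voice 1 is free -> assigned | voices=[65 80]
Op 8: note_on(79): all voices busy, STEAL voice 0 (pitch 65, oldest) -> assign | voices=[79 80]
Op 9: note_off(79): free voice 0 | voices=[- 80]
Op 10: note_off(80): free voice 1 | voices=[- -]
Op 11: note_on(64): voice 0 is free -> assigned | voices=[64 -]
Op 12: note_on(85): voice 1 is free -> assigned | voices=[64 85]
Op 13: note_off(64): free voice 0 | voices=[- 85]
Op 14: note_off(85): free voice 1 | voices=[- -]

Answer: 4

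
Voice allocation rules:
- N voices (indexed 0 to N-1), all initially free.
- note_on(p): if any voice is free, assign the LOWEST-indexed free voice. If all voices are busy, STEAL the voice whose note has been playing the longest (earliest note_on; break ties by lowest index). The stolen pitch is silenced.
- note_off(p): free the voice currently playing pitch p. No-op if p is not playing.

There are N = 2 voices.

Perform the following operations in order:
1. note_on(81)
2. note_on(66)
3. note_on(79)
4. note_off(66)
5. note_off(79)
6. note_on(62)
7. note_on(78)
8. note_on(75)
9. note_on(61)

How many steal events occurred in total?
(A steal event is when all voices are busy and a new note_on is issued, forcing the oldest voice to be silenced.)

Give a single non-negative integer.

Answer: 3

Derivation:
Op 1: note_on(81): voice 0 is free -> assigned | voices=[81 -]
Op 2: note_on(66): voice 1 is free -> assigned | voices=[81 66]
Op 3: note_on(79): all voices busy, STEAL voice 0 (pitch 81, oldest) -> assign | voices=[79 66]
Op 4: note_off(66): free voice 1 | voices=[79 -]
Op 5: note_off(79): free voice 0 | voices=[- -]
Op 6: note_on(62): voice 0 is free -> assigned | voices=[62 -]
Op 7: note_on(78): voice 1 is free -> assigned | voices=[62 78]
Op 8: note_on(75): all voices busy, STEAL voice 0 (pitch 62, oldest) -> assign | voices=[75 78]
Op 9: note_on(61): all voices busy, STEAL voice 1 (pitch 78, oldest) -> assign | voices=[75 61]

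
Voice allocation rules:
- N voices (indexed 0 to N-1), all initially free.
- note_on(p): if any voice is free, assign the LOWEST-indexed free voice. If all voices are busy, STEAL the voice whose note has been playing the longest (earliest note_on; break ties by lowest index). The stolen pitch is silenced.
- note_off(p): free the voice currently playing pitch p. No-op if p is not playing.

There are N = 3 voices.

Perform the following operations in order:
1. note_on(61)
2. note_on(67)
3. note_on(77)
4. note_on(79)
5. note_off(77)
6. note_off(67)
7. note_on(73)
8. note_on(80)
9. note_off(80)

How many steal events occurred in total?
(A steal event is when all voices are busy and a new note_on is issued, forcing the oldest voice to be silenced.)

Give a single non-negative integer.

Answer: 1

Derivation:
Op 1: note_on(61): voice 0 is free -> assigned | voices=[61 - -]
Op 2: note_on(67): voice 1 is free -> assigned | voices=[61 67 -]
Op 3: note_on(77): voice 2 is free -> assigned | voices=[61 67 77]
Op 4: note_on(79): all voices busy, STEAL voice 0 (pitch 61, oldest) -> assign | voices=[79 67 77]
Op 5: note_off(77): free voice 2 | voices=[79 67 -]
Op 6: note_off(67): free voice 1 | voices=[79 - -]
Op 7: note_on(73): voice 1 is free -> assigned | voices=[79 73 -]
Op 8: note_on(80): voice 2 is free -> assigned | voices=[79 73 80]
Op 9: note_off(80): free voice 2 | voices=[79 73 -]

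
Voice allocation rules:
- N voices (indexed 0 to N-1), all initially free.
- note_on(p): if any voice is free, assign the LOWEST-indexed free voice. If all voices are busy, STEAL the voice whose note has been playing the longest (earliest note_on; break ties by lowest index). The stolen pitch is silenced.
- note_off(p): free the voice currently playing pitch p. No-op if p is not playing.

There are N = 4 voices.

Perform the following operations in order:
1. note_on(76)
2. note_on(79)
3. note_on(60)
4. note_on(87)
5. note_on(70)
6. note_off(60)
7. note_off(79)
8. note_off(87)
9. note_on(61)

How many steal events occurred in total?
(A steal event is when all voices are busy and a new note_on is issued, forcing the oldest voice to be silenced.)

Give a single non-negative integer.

Answer: 1

Derivation:
Op 1: note_on(76): voice 0 is free -> assigned | voices=[76 - - -]
Op 2: note_on(79): voice 1 is free -> assigned | voices=[76 79 - -]
Op 3: note_on(60): voice 2 is free -> assigned | voices=[76 79 60 -]
Op 4: note_on(87): voice 3 is free -> assigned | voices=[76 79 60 87]
Op 5: note_on(70): all voices busy, STEAL voice 0 (pitch 76, oldest) -> assign | voices=[70 79 60 87]
Op 6: note_off(60): free voice 2 | voices=[70 79 - 87]
Op 7: note_off(79): free voice 1 | voices=[70 - - 87]
Op 8: note_off(87): free voice 3 | voices=[70 - - -]
Op 9: note_on(61): voice 1 is free -> assigned | voices=[70 61 - -]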